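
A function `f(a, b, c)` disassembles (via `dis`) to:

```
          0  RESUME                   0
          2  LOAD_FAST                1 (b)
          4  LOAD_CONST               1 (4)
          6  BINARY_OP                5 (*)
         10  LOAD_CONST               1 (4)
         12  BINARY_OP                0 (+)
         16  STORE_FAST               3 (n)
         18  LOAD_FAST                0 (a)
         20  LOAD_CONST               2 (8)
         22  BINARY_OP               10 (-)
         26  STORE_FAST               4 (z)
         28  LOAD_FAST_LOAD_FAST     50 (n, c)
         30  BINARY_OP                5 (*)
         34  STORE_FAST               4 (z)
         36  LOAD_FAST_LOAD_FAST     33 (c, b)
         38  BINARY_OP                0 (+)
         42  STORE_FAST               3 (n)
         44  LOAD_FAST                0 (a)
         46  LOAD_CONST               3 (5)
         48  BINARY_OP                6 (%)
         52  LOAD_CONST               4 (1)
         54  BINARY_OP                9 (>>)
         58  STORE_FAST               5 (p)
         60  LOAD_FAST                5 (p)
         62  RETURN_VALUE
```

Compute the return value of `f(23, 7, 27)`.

1

LOAD_FAST b → push 7. Stack: [7]
LOAD_CONST → push 4. Stack: [7, 4]
BINARY_OP * → 7 * 4 = 28. Stack: [28]
LOAD_CONST → push 4. Stack: [28, 4]
BINARY_OP + → 28 + 4 = 32. Stack: [32]
STORE_FAST n → n=32. Stack: []
LOAD_FAST a → push 23. Stack: [23]
LOAD_CONST → push 8. Stack: [23, 8]
BINARY_OP - → 23 - 8 = 15. Stack: [15]
STORE_FAST z → z=15. Stack: []
LOAD_FAST_LOAD_FAST n,c → push 32,27. Stack: [32, 27]
BINARY_OP * → 32 * 27 = 864. Stack: [864]
STORE_FAST z → z=864. Stack: []
LOAD_FAST_LOAD_FAST c,b → push 27,7. Stack: [27, 7]
BINARY_OP + → 27 + 7 = 34. Stack: [34]
STORE_FAST n → n=34. Stack: []
LOAD_FAST a → push 23. Stack: [23]
LOAD_CONST → push 5. Stack: [23, 5]
BINARY_OP % → 23 % 5 = 3. Stack: [3]
LOAD_CONST → push 1. Stack: [3, 1]
BINARY_OP >> → 3 >> 1 = 1. Stack: [1]
STORE_FAST p → p=1. Stack: []
LOAD_FAST p → push 1. Stack: [1]
RETURN_VALUE → return 1.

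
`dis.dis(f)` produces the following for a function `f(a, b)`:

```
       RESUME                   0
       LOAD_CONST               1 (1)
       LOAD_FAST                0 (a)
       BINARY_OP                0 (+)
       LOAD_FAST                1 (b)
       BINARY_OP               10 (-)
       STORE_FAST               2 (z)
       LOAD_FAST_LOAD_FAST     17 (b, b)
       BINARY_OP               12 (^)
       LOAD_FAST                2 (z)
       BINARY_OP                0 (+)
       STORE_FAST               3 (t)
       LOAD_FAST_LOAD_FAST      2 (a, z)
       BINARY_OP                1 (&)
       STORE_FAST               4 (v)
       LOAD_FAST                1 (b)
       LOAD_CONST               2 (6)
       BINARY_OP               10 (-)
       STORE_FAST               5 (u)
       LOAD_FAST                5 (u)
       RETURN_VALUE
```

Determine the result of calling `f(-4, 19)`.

13

LOAD_CONST → push 1. Stack: [1]
LOAD_FAST a → push -4. Stack: [1, -4]
BINARY_OP + → 1 + -4 = -3. Stack: [-3]
LOAD_FAST b → push 19. Stack: [-3, 19]
BINARY_OP - → -3 - 19 = -22. Stack: [-22]
STORE_FAST z → z=-22. Stack: []
LOAD_FAST_LOAD_FAST b,b → push 19,19. Stack: [19, 19]
BINARY_OP ^ → 19 ^ 19 = 0. Stack: [0]
LOAD_FAST z → push -22. Stack: [0, -22]
BINARY_OP + → 0 + -22 = -22. Stack: [-22]
STORE_FAST t → t=-22. Stack: []
LOAD_FAST_LOAD_FAST a,z → push -4,-22. Stack: [-4, -22]
BINARY_OP & → -4 & -22 = -24. Stack: [-24]
STORE_FAST v → v=-24. Stack: []
LOAD_FAST b → push 19. Stack: [19]
LOAD_CONST → push 6. Stack: [19, 6]
BINARY_OP - → 19 - 6 = 13. Stack: [13]
STORE_FAST u → u=13. Stack: []
LOAD_FAST u → push 13. Stack: [13]
RETURN_VALUE → return 13.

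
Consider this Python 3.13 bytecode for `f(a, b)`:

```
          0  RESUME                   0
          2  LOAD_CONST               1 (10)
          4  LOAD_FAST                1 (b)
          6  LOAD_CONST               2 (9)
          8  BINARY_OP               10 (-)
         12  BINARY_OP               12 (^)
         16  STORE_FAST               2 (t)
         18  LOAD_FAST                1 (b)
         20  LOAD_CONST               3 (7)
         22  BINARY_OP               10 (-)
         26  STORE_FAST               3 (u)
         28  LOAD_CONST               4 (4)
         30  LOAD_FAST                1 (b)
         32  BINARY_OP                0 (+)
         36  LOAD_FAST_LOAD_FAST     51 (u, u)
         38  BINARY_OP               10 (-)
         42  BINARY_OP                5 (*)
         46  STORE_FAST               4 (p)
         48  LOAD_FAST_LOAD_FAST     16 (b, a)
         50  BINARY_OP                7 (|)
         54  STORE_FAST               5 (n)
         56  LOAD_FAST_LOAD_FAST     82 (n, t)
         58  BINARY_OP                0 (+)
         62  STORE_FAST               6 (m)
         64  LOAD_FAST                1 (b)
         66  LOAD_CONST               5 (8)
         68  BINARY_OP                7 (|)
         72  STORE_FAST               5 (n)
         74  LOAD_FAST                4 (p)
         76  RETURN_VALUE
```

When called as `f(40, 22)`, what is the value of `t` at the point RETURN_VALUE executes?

LOAD_CONST → push 10. Stack: [10]
LOAD_FAST b → push 22. Stack: [10, 22]
LOAD_CONST → push 9. Stack: [10, 22, 9]
BINARY_OP - → 22 - 9 = 13. Stack: [10, 13]
BINARY_OP ^ → 10 ^ 13 = 7. Stack: [7]
STORE_FAST t → t=7. Stack: []
LOAD_FAST b → push 22. Stack: [22]
LOAD_CONST → push 7. Stack: [22, 7]
BINARY_OP - → 22 - 7 = 15. Stack: [15]
STORE_FAST u → u=15. Stack: []
LOAD_CONST → push 4. Stack: [4]
LOAD_FAST b → push 22. Stack: [4, 22]
BINARY_OP + → 4 + 22 = 26. Stack: [26]
LOAD_FAST_LOAD_FAST u,u → push 15,15. Stack: [26, 15, 15]
BINARY_OP - → 15 - 15 = 0. Stack: [26, 0]
BINARY_OP * → 26 * 0 = 0. Stack: [0]
STORE_FAST p → p=0. Stack: []
LOAD_FAST_LOAD_FAST b,a → push 22,40. Stack: [22, 40]
BINARY_OP | → 22 | 40 = 62. Stack: [62]
STORE_FAST n → n=62. Stack: []
LOAD_FAST_LOAD_FAST n,t → push 62,7. Stack: [62, 7]
BINARY_OP + → 62 + 7 = 69. Stack: [69]
STORE_FAST m → m=69. Stack: []
LOAD_FAST b → push 22. Stack: [22]
LOAD_CONST → push 8. Stack: [22, 8]
BINARY_OP | → 22 | 8 = 30. Stack: [30]
STORE_FAST n → n=30. Stack: []
LOAD_FAST p → push 0. Stack: [0]
RETURN_VALUE → return 0.

7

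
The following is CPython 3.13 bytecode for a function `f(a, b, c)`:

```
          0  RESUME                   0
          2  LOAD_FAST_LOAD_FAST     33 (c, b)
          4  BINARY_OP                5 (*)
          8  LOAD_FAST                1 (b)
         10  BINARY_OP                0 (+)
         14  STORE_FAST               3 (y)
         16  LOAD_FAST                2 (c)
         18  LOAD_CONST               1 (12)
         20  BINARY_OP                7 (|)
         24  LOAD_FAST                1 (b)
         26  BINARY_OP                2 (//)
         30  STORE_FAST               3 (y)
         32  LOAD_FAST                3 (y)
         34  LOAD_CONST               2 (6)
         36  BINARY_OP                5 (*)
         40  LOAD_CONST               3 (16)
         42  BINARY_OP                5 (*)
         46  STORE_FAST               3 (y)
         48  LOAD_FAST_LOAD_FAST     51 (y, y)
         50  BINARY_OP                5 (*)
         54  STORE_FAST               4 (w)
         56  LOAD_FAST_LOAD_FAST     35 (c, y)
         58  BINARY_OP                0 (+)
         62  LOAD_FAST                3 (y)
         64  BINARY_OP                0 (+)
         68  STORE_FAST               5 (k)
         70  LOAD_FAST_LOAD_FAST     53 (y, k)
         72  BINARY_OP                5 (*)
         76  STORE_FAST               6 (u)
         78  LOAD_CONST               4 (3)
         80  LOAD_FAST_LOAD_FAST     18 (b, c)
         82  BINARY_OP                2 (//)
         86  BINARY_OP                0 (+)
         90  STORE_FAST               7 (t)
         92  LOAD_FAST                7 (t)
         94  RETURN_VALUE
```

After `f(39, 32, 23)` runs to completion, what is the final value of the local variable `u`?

0

LOAD_FAST_LOAD_FAST c,b → push 23,32. Stack: [23, 32]
BINARY_OP * → 23 * 32 = 736. Stack: [736]
LOAD_FAST b → push 32. Stack: [736, 32]
BINARY_OP + → 736 + 32 = 768. Stack: [768]
STORE_FAST y → y=768. Stack: []
LOAD_FAST c → push 23. Stack: [23]
LOAD_CONST → push 12. Stack: [23, 12]
BINARY_OP | → 23 | 12 = 31. Stack: [31]
LOAD_FAST b → push 32. Stack: [31, 32]
BINARY_OP // → 31 // 32 = 0. Stack: [0]
STORE_FAST y → y=0. Stack: []
LOAD_FAST y → push 0. Stack: [0]
LOAD_CONST → push 6. Stack: [0, 6]
BINARY_OP * → 0 * 6 = 0. Stack: [0]
LOAD_CONST → push 16. Stack: [0, 16]
BINARY_OP * → 0 * 16 = 0. Stack: [0]
STORE_FAST y → y=0. Stack: []
LOAD_FAST_LOAD_FAST y,y → push 0,0. Stack: [0, 0]
BINARY_OP * → 0 * 0 = 0. Stack: [0]
STORE_FAST w → w=0. Stack: []
LOAD_FAST_LOAD_FAST c,y → push 23,0. Stack: [23, 0]
BINARY_OP + → 23 + 0 = 23. Stack: [23]
LOAD_FAST y → push 0. Stack: [23, 0]
BINARY_OP + → 23 + 0 = 23. Stack: [23]
STORE_FAST k → k=23. Stack: []
LOAD_FAST_LOAD_FAST y,k → push 0,23. Stack: [0, 23]
BINARY_OP * → 0 * 23 = 0. Stack: [0]
STORE_FAST u → u=0. Stack: []
LOAD_CONST → push 3. Stack: [3]
LOAD_FAST_LOAD_FAST b,c → push 32,23. Stack: [3, 32, 23]
BINARY_OP // → 32 // 23 = 1. Stack: [3, 1]
BINARY_OP + → 3 + 1 = 4. Stack: [4]
STORE_FAST t → t=4. Stack: []
LOAD_FAST t → push 4. Stack: [4]
RETURN_VALUE → return 4.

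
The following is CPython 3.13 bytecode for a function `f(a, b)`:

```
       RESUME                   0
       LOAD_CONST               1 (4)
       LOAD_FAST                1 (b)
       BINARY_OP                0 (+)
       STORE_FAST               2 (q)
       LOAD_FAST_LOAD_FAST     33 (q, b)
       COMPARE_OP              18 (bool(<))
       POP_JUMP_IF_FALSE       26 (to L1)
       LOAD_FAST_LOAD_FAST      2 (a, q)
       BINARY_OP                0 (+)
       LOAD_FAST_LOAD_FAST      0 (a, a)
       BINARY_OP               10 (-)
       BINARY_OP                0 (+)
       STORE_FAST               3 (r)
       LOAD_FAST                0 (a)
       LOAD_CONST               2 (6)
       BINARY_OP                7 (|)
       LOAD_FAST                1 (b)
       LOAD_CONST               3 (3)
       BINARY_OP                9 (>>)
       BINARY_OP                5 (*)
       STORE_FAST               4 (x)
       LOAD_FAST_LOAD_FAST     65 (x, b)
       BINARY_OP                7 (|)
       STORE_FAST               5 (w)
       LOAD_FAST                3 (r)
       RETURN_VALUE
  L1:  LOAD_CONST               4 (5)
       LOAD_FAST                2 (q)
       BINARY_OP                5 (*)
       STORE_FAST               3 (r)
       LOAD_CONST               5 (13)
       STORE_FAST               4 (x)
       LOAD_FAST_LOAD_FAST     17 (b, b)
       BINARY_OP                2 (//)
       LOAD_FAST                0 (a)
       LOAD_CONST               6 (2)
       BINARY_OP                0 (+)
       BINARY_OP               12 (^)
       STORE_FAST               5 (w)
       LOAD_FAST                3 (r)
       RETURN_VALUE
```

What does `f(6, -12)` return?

LOAD_CONST → push 4. Stack: [4]
LOAD_FAST b → push -12. Stack: [4, -12]
BINARY_OP + → 4 + -12 = -8. Stack: [-8]
STORE_FAST q → q=-8. Stack: []
LOAD_FAST_LOAD_FAST q,b → push -8,-12. Stack: [-8, -12]
COMPARE_OP bool(<) → -8 vs -12 = False. Stack: [False]
POP_JUMP_IF_FALSE → pop False; jump. Stack: []
LOAD_CONST → push 5. Stack: [5]
LOAD_FAST q → push -8. Stack: [5, -8]
BINARY_OP * → 5 * -8 = -40. Stack: [-40]
STORE_FAST r → r=-40. Stack: []
LOAD_CONST → push 13. Stack: [13]
STORE_FAST x → x=13. Stack: []
LOAD_FAST_LOAD_FAST b,b → push -12,-12. Stack: [-12, -12]
BINARY_OP // → -12 // -12 = 1. Stack: [1]
LOAD_FAST a → push 6. Stack: [1, 6]
LOAD_CONST → push 2. Stack: [1, 6, 2]
BINARY_OP + → 6 + 2 = 8. Stack: [1, 8]
BINARY_OP ^ → 1 ^ 8 = 9. Stack: [9]
STORE_FAST w → w=9. Stack: []
LOAD_FAST r → push -40. Stack: [-40]
RETURN_VALUE → return -40.

-40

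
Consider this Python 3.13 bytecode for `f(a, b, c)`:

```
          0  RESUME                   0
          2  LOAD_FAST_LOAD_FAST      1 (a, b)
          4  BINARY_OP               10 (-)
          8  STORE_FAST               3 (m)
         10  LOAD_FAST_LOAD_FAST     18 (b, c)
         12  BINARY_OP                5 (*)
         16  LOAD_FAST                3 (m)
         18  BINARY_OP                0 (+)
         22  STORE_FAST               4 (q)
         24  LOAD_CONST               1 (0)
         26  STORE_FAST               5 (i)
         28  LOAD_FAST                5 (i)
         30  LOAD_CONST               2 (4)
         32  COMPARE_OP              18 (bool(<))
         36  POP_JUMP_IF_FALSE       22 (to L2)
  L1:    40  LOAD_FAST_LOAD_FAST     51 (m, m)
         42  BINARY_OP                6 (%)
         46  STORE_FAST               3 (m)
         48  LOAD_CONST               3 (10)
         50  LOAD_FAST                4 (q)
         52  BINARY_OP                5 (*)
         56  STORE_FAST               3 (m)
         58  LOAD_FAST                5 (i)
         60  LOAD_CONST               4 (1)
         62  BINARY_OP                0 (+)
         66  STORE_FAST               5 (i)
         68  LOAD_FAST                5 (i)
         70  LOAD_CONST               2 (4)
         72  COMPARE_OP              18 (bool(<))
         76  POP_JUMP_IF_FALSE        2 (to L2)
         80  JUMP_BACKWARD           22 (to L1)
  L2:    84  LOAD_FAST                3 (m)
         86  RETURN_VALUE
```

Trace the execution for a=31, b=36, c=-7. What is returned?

-2570

LOAD_FAST_LOAD_FAST a,b → push 31,36
BINARY_OP - → 31 - 36 = -5
STORE_FAST m → m=-5
LOAD_FAST_LOAD_FAST b,c → push 36,-7
BINARY_OP * → 36 * -7 = -252
LOAD_FAST m → push -5
BINARY_OP + → -252 + -5 = -257
STORE_FAST q → q=-257
LOAD_CONST → push 0
STORE_FAST i → i=0
LOAD_FAST i → push 0
LOAD_CONST → push 4
COMPARE_OP bool(<) → 0 vs 4 = True
POP_JUMP_IF_FALSE → pop True; no jump
LOAD_FAST_LOAD_FAST m,m → push -5,-5
BINARY_OP % → -5 % -5 = 0
STORE_FAST m → m=0
LOAD_CONST → push 10
LOAD_FAST q → push -257
BINARY_OP * → 10 * -257 = -2570
STORE_FAST m → m=-2570
LOAD_FAST i → push 0
LOAD_CONST → push 1
BINARY_OP + → 0 + 1 = 1
STORE_FAST i → i=1
LOAD_FAST i → push 1
LOAD_CONST → push 4
COMPARE_OP bool(<) → 1 vs 4 = True
POP_JUMP_IF_FALSE → pop True; no jump
LOAD_FAST_LOAD_FAST m,m → push -2570,-2570
BINARY_OP % → -2570 % -2570 = 0
STORE_FAST m → m=0
LOAD_CONST → push 10
LOAD_FAST q → push -257
BINARY_OP * → 10 * -257 = -2570
STORE_FAST m → m=-2570
LOAD_FAST i → push 1
LOAD_CONST → push 1
BINARY_OP + → 1 + 1 = 2
STORE_FAST i → i=2
LOAD_FAST i → push 2
LOAD_CONST → push 4
COMPARE_OP bool(<) → 2 vs 4 = True
POP_JUMP_IF_FALSE → pop True; no jump
LOAD_FAST_LOAD_FAST m,m → push -2570,-2570
BINARY_OP % → -2570 % -2570 = 0
STORE_FAST m → m=0
LOAD_CONST → push 10
LOAD_FAST q → push -257
BINARY_OP * → 10 * -257 = -2570
STORE_FAST m → m=-2570
LOAD_FAST i → push 2
LOAD_CONST → push 1
BINARY_OP + → 2 + 1 = 3
STORE_FAST i → i=3
LOAD_FAST i → push 3
LOAD_CONST → push 4
COMPARE_OP bool(<) → 3 vs 4 = True
POP_JUMP_IF_FALSE → pop True; no jump
LOAD_FAST_LOAD_FAST m,m → push -2570,-2570
BINARY_OP % → -2570 % -2570 = 0
STORE_FAST m → m=0
LOAD_CONST → push 10
LOAD_FAST q → push -257
BINARY_OP * → 10 * -257 = -2570
STORE_FAST m → m=-2570
LOAD_FAST i → push 3
LOAD_CONST → push 1
BINARY_OP + → 3 + 1 = 4
STORE_FAST i → i=4
LOAD_FAST i → push 4
LOAD_CONST → push 4
COMPARE_OP bool(<) → 4 vs 4 = False
POP_JUMP_IF_FALSE → pop False; jump
LOAD_FAST m → push -2570
RETURN_VALUE → return -2570.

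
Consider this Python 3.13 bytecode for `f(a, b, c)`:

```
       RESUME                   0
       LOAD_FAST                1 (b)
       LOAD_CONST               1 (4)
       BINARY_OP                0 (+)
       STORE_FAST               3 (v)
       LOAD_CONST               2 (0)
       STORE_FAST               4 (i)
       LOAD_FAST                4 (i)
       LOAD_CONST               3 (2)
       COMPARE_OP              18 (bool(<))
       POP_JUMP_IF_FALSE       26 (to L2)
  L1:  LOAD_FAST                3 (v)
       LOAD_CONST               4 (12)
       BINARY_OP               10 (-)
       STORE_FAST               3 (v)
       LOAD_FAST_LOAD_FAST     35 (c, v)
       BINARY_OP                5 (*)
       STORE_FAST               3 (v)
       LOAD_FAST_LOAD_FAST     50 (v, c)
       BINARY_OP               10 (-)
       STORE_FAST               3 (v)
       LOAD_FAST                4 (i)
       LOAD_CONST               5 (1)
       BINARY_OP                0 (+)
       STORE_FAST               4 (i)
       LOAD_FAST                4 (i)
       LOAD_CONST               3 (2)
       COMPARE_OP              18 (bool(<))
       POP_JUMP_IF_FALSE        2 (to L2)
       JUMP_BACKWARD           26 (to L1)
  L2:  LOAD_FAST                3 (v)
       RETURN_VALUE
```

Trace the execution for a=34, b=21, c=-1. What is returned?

LOAD_FAST b → push 21. Stack: [21]
LOAD_CONST → push 4. Stack: [21, 4]
BINARY_OP + → 21 + 4 = 25. Stack: [25]
STORE_FAST v → v=25. Stack: []
LOAD_CONST → push 0. Stack: [0]
STORE_FAST i → i=0. Stack: []
LOAD_FAST i → push 0. Stack: [0]
LOAD_CONST → push 2. Stack: [0, 2]
COMPARE_OP bool(<) → 0 vs 2 = True. Stack: [True]
POP_JUMP_IF_FALSE → pop True; no jump. Stack: []
LOAD_FAST v → push 25. Stack: [25]
LOAD_CONST → push 12. Stack: [25, 12]
BINARY_OP - → 25 - 12 = 13. Stack: [13]
STORE_FAST v → v=13. Stack: []
LOAD_FAST_LOAD_FAST c,v → push -1,13. Stack: [-1, 13]
BINARY_OP * → -1 * 13 = -13. Stack: [-13]
STORE_FAST v → v=-13. Stack: []
LOAD_FAST_LOAD_FAST v,c → push -13,-1. Stack: [-13, -1]
BINARY_OP - → -13 - -1 = -12. Stack: [-12]
STORE_FAST v → v=-12. Stack: []
LOAD_FAST i → push 0. Stack: [0]
LOAD_CONST → push 1. Stack: [0, 1]
BINARY_OP + → 0 + 1 = 1. Stack: [1]
STORE_FAST i → i=1. Stack: []
LOAD_FAST i → push 1. Stack: [1]
LOAD_CONST → push 2. Stack: [1, 2]
COMPARE_OP bool(<) → 1 vs 2 = True. Stack: [True]
POP_JUMP_IF_FALSE → pop True; no jump. Stack: []
LOAD_FAST v → push -12. Stack: [-12]
LOAD_CONST → push 12. Stack: [-12, 12]
BINARY_OP - → -12 - 12 = -24. Stack: [-24]
STORE_FAST v → v=-24. Stack: []
LOAD_FAST_LOAD_FAST c,v → push -1,-24. Stack: [-1, -24]
BINARY_OP * → -1 * -24 = 24. Stack: [24]
STORE_FAST v → v=24. Stack: []
LOAD_FAST_LOAD_FAST v,c → push 24,-1. Stack: [24, -1]
BINARY_OP - → 24 - -1 = 25. Stack: [25]
STORE_FAST v → v=25. Stack: []
LOAD_FAST i → push 1. Stack: [1]
LOAD_CONST → push 1. Stack: [1, 1]
BINARY_OP + → 1 + 1 = 2. Stack: [2]
STORE_FAST i → i=2. Stack: []
LOAD_FAST i → push 2. Stack: [2]
LOAD_CONST → push 2. Stack: [2, 2]
COMPARE_OP bool(<) → 2 vs 2 = False. Stack: [False]
POP_JUMP_IF_FALSE → pop False; jump. Stack: []
LOAD_FAST v → push 25. Stack: [25]
RETURN_VALUE → return 25.

25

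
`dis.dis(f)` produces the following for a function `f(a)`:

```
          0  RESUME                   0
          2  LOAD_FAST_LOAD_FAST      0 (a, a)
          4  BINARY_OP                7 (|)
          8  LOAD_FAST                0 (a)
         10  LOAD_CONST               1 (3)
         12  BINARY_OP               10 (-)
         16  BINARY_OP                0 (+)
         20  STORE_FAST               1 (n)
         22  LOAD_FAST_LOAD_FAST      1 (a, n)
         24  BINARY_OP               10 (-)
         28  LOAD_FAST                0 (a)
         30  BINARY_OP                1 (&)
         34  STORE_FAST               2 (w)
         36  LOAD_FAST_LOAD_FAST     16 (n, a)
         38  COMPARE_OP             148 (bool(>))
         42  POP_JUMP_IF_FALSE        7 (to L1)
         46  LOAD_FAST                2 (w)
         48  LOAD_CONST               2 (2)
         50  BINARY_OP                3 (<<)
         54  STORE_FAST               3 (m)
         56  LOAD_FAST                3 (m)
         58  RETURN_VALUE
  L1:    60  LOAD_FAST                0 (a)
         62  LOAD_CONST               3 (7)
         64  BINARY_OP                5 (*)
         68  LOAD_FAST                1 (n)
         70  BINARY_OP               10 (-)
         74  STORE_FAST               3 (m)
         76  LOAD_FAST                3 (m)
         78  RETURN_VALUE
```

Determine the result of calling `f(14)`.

16

LOAD_FAST_LOAD_FAST a,a → push 14,14. Stack: [14, 14]
BINARY_OP | → 14 | 14 = 14. Stack: [14]
LOAD_FAST a → push 14. Stack: [14, 14]
LOAD_CONST → push 3. Stack: [14, 14, 3]
BINARY_OP - → 14 - 3 = 11. Stack: [14, 11]
BINARY_OP + → 14 + 11 = 25. Stack: [25]
STORE_FAST n → n=25. Stack: []
LOAD_FAST_LOAD_FAST a,n → push 14,25. Stack: [14, 25]
BINARY_OP - → 14 - 25 = -11. Stack: [-11]
LOAD_FAST a → push 14. Stack: [-11, 14]
BINARY_OP & → -11 & 14 = 4. Stack: [4]
STORE_FAST w → w=4. Stack: []
LOAD_FAST_LOAD_FAST n,a → push 25,14. Stack: [25, 14]
COMPARE_OP bool(>) → 25 vs 14 = True. Stack: [True]
POP_JUMP_IF_FALSE → pop True; no jump. Stack: []
LOAD_FAST w → push 4. Stack: [4]
LOAD_CONST → push 2. Stack: [4, 2]
BINARY_OP << → 4 << 2 = 16. Stack: [16]
STORE_FAST m → m=16. Stack: []
LOAD_FAST m → push 16. Stack: [16]
RETURN_VALUE → return 16.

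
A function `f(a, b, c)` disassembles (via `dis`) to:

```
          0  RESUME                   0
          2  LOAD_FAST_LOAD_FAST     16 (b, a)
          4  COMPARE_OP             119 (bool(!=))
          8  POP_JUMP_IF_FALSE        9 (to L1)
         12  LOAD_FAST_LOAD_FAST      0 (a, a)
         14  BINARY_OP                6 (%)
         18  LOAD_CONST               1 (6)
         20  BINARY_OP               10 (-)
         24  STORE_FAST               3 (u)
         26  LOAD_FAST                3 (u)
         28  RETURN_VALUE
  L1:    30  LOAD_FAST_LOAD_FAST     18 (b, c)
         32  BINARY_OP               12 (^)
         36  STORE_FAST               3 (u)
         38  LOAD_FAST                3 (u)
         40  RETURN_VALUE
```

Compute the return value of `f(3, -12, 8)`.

-6

LOAD_FAST_LOAD_FAST b,a → push -12,3. Stack: [-12, 3]
COMPARE_OP bool(!=) → -12 vs 3 = True. Stack: [True]
POP_JUMP_IF_FALSE → pop True; no jump. Stack: []
LOAD_FAST_LOAD_FAST a,a → push 3,3. Stack: [3, 3]
BINARY_OP % → 3 % 3 = 0. Stack: [0]
LOAD_CONST → push 6. Stack: [0, 6]
BINARY_OP - → 0 - 6 = -6. Stack: [-6]
STORE_FAST u → u=-6. Stack: []
LOAD_FAST u → push -6. Stack: [-6]
RETURN_VALUE → return -6.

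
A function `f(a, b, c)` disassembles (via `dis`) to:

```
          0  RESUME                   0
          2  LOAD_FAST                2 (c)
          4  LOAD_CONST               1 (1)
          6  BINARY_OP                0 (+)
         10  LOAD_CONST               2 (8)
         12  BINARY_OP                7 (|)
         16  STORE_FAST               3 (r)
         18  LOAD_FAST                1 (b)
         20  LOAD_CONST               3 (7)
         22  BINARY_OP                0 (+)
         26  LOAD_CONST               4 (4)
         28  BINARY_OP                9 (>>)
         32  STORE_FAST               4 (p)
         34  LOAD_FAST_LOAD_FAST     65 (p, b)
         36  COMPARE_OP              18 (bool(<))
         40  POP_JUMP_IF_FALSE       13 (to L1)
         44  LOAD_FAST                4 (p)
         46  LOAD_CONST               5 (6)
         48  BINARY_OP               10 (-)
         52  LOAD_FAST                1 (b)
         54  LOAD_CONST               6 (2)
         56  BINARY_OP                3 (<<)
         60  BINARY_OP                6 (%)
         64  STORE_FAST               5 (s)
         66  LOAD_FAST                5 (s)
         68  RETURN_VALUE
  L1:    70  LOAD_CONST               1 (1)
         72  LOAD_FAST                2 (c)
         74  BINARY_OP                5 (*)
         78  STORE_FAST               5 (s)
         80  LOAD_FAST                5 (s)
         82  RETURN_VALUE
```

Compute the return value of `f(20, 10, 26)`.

35

LOAD_FAST c → push 26. Stack: [26]
LOAD_CONST → push 1. Stack: [26, 1]
BINARY_OP + → 26 + 1 = 27. Stack: [27]
LOAD_CONST → push 8. Stack: [27, 8]
BINARY_OP | → 27 | 8 = 27. Stack: [27]
STORE_FAST r → r=27. Stack: []
LOAD_FAST b → push 10. Stack: [10]
LOAD_CONST → push 7. Stack: [10, 7]
BINARY_OP + → 10 + 7 = 17. Stack: [17]
LOAD_CONST → push 4. Stack: [17, 4]
BINARY_OP >> → 17 >> 4 = 1. Stack: [1]
STORE_FAST p → p=1. Stack: []
LOAD_FAST_LOAD_FAST p,b → push 1,10. Stack: [1, 10]
COMPARE_OP bool(<) → 1 vs 10 = True. Stack: [True]
POP_JUMP_IF_FALSE → pop True; no jump. Stack: []
LOAD_FAST p → push 1. Stack: [1]
LOAD_CONST → push 6. Stack: [1, 6]
BINARY_OP - → 1 - 6 = -5. Stack: [-5]
LOAD_FAST b → push 10. Stack: [-5, 10]
LOAD_CONST → push 2. Stack: [-5, 10, 2]
BINARY_OP << → 10 << 2 = 40. Stack: [-5, 40]
BINARY_OP % → -5 % 40 = 35. Stack: [35]
STORE_FAST s → s=35. Stack: []
LOAD_FAST s → push 35. Stack: [35]
RETURN_VALUE → return 35.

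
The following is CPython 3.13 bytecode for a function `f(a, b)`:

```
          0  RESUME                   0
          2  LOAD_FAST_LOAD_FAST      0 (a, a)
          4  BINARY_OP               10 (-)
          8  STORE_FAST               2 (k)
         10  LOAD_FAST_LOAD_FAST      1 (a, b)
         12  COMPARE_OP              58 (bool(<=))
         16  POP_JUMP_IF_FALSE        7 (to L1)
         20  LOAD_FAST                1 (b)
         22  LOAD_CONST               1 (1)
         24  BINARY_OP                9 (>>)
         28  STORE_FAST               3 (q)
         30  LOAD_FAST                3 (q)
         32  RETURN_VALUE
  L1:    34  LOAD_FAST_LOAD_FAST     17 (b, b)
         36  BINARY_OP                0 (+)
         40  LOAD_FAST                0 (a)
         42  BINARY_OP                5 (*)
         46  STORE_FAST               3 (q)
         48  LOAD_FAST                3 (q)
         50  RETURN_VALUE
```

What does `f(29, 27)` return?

LOAD_FAST_LOAD_FAST a,a → push 29,29. Stack: [29, 29]
BINARY_OP - → 29 - 29 = 0. Stack: [0]
STORE_FAST k → k=0. Stack: []
LOAD_FAST_LOAD_FAST a,b → push 29,27. Stack: [29, 27]
COMPARE_OP bool(<=) → 29 vs 27 = False. Stack: [False]
POP_JUMP_IF_FALSE → pop False; jump. Stack: []
LOAD_FAST_LOAD_FAST b,b → push 27,27. Stack: [27, 27]
BINARY_OP + → 27 + 27 = 54. Stack: [54]
LOAD_FAST a → push 29. Stack: [54, 29]
BINARY_OP * → 54 * 29 = 1566. Stack: [1566]
STORE_FAST q → q=1566. Stack: []
LOAD_FAST q → push 1566. Stack: [1566]
RETURN_VALUE → return 1566.

1566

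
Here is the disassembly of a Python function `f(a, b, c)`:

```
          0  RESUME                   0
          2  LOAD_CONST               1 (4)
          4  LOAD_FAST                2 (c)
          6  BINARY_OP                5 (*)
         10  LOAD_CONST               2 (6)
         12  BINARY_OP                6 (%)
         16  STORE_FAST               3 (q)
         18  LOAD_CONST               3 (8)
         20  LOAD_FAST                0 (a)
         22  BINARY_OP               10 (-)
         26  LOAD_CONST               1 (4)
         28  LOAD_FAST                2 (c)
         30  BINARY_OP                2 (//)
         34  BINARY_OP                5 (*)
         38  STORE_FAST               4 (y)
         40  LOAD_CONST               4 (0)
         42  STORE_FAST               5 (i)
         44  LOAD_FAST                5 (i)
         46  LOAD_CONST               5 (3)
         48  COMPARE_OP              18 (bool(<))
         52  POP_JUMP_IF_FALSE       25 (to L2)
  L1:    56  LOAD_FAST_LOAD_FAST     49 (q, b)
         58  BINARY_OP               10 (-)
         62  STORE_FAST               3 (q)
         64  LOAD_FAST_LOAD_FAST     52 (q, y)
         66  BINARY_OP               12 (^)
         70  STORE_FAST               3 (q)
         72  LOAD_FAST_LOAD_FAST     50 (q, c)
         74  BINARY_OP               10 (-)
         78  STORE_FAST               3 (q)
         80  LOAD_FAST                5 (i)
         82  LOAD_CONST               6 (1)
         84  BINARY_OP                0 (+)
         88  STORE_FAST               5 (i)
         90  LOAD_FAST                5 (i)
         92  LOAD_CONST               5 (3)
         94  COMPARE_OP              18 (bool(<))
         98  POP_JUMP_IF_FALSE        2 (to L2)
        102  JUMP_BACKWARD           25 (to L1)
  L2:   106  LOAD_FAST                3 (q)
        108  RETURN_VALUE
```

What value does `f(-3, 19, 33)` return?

-156

LOAD_CONST → push 4
LOAD_FAST c → push 33
BINARY_OP * → 4 * 33 = 132
LOAD_CONST → push 6
BINARY_OP % → 132 % 6 = 0
STORE_FAST q → q=0
LOAD_CONST → push 8
LOAD_FAST a → push -3
BINARY_OP - → 8 - -3 = 11
LOAD_CONST → push 4
LOAD_FAST c → push 33
BINARY_OP // → 4 // 33 = 0
BINARY_OP * → 11 * 0 = 0
STORE_FAST y → y=0
LOAD_CONST → push 0
STORE_FAST i → i=0
LOAD_FAST i → push 0
LOAD_CONST → push 3
COMPARE_OP bool(<) → 0 vs 3 = True
POP_JUMP_IF_FALSE → pop True; no jump
LOAD_FAST_LOAD_FAST q,b → push 0,19
BINARY_OP - → 0 - 19 = -19
STORE_FAST q → q=-19
LOAD_FAST_LOAD_FAST q,y → push -19,0
BINARY_OP ^ → -19 ^ 0 = -19
STORE_FAST q → q=-19
LOAD_FAST_LOAD_FAST q,c → push -19,33
BINARY_OP - → -19 - 33 = -52
STORE_FAST q → q=-52
LOAD_FAST i → push 0
LOAD_CONST → push 1
BINARY_OP + → 0 + 1 = 1
STORE_FAST i → i=1
LOAD_FAST i → push 1
LOAD_CONST → push 3
COMPARE_OP bool(<) → 1 vs 3 = True
POP_JUMP_IF_FALSE → pop True; no jump
LOAD_FAST_LOAD_FAST q,b → push -52,19
BINARY_OP - → -52 - 19 = -71
STORE_FAST q → q=-71
LOAD_FAST_LOAD_FAST q,y → push -71,0
BINARY_OP ^ → -71 ^ 0 = -71
STORE_FAST q → q=-71
LOAD_FAST_LOAD_FAST q,c → push -71,33
BINARY_OP - → -71 - 33 = -104
STORE_FAST q → q=-104
LOAD_FAST i → push 1
LOAD_CONST → push 1
BINARY_OP + → 1 + 1 = 2
STORE_FAST i → i=2
LOAD_FAST i → push 2
LOAD_CONST → push 3
COMPARE_OP bool(<) → 2 vs 3 = True
POP_JUMP_IF_FALSE → pop True; no jump
LOAD_FAST_LOAD_FAST q,b → push -104,19
BINARY_OP - → -104 - 19 = -123
STORE_FAST q → q=-123
LOAD_FAST_LOAD_FAST q,y → push -123,0
BINARY_OP ^ → -123 ^ 0 = -123
STORE_FAST q → q=-123
LOAD_FAST_LOAD_FAST q,c → push -123,33
BINARY_OP - → -123 - 33 = -156
STORE_FAST q → q=-156
LOAD_FAST i → push 2
LOAD_CONST → push 1
BINARY_OP + → 2 + 1 = 3
STORE_FAST i → i=3
LOAD_FAST i → push 3
LOAD_CONST → push 3
COMPARE_OP bool(<) → 3 vs 3 = False
POP_JUMP_IF_FALSE → pop False; jump
LOAD_FAST q → push -156
RETURN_VALUE → return -156.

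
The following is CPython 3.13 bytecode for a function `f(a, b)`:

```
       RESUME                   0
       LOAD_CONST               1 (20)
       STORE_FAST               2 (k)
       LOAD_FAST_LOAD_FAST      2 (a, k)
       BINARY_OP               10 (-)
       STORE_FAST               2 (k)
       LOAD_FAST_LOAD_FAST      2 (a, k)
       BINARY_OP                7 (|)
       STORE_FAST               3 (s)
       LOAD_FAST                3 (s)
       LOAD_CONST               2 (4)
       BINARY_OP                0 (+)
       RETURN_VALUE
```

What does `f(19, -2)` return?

LOAD_CONST → push 20. Stack: [20]
STORE_FAST k → k=20. Stack: []
LOAD_FAST_LOAD_FAST a,k → push 19,20. Stack: [19, 20]
BINARY_OP - → 19 - 20 = -1. Stack: [-1]
STORE_FAST k → k=-1. Stack: []
LOAD_FAST_LOAD_FAST a,k → push 19,-1. Stack: [19, -1]
BINARY_OP | → 19 | -1 = -1. Stack: [-1]
STORE_FAST s → s=-1. Stack: []
LOAD_FAST s → push -1. Stack: [-1]
LOAD_CONST → push 4. Stack: [-1, 4]
BINARY_OP + → -1 + 4 = 3. Stack: [3]
RETURN_VALUE → return 3.

3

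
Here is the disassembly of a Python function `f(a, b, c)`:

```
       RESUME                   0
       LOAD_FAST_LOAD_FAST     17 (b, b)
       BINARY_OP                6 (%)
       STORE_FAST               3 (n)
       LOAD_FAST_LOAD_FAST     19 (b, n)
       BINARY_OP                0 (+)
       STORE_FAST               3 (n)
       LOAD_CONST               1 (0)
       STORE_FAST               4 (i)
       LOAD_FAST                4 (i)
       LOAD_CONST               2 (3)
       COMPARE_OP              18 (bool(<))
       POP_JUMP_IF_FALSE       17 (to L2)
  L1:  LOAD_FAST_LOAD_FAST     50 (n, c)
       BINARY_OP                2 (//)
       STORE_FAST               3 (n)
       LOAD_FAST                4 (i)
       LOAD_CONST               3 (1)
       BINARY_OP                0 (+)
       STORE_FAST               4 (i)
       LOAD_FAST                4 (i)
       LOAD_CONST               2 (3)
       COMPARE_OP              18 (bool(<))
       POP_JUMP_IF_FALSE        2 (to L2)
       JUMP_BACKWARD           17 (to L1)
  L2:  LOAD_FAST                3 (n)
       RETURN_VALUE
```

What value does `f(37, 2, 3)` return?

LOAD_FAST_LOAD_FAST b,b → push 2,2. Stack: [2, 2]
BINARY_OP % → 2 % 2 = 0. Stack: [0]
STORE_FAST n → n=0. Stack: []
LOAD_FAST_LOAD_FAST b,n → push 2,0. Stack: [2, 0]
BINARY_OP + → 2 + 0 = 2. Stack: [2]
STORE_FAST n → n=2. Stack: []
LOAD_CONST → push 0. Stack: [0]
STORE_FAST i → i=0. Stack: []
LOAD_FAST i → push 0. Stack: [0]
LOAD_CONST → push 3. Stack: [0, 3]
COMPARE_OP bool(<) → 0 vs 3 = True. Stack: [True]
POP_JUMP_IF_FALSE → pop True; no jump. Stack: []
LOAD_FAST_LOAD_FAST n,c → push 2,3. Stack: [2, 3]
BINARY_OP // → 2 // 3 = 0. Stack: [0]
STORE_FAST n → n=0. Stack: []
LOAD_FAST i → push 0. Stack: [0]
LOAD_CONST → push 1. Stack: [0, 1]
BINARY_OP + → 0 + 1 = 1. Stack: [1]
STORE_FAST i → i=1. Stack: []
LOAD_FAST i → push 1. Stack: [1]
LOAD_CONST → push 3. Stack: [1, 3]
COMPARE_OP bool(<) → 1 vs 3 = True. Stack: [True]
POP_JUMP_IF_FALSE → pop True; no jump. Stack: []
LOAD_FAST_LOAD_FAST n,c → push 0,3. Stack: [0, 3]
BINARY_OP // → 0 // 3 = 0. Stack: [0]
STORE_FAST n → n=0. Stack: []
LOAD_FAST i → push 1. Stack: [1]
LOAD_CONST → push 1. Stack: [1, 1]
BINARY_OP + → 1 + 1 = 2. Stack: [2]
STORE_FAST i → i=2. Stack: []
LOAD_FAST i → push 2. Stack: [2]
LOAD_CONST → push 3. Stack: [2, 3]
COMPARE_OP bool(<) → 2 vs 3 = True. Stack: [True]
POP_JUMP_IF_FALSE → pop True; no jump. Stack: []
LOAD_FAST_LOAD_FAST n,c → push 0,3. Stack: [0, 3]
BINARY_OP // → 0 // 3 = 0. Stack: [0]
STORE_FAST n → n=0. Stack: []
LOAD_FAST i → push 2. Stack: [2]
LOAD_CONST → push 1. Stack: [2, 1]
BINARY_OP + → 2 + 1 = 3. Stack: [3]
STORE_FAST i → i=3. Stack: []
LOAD_FAST i → push 3. Stack: [3]
LOAD_CONST → push 3. Stack: [3, 3]
COMPARE_OP bool(<) → 3 vs 3 = False. Stack: [False]
POP_JUMP_IF_FALSE → pop False; jump. Stack: []
LOAD_FAST n → push 0. Stack: [0]
RETURN_VALUE → return 0.

0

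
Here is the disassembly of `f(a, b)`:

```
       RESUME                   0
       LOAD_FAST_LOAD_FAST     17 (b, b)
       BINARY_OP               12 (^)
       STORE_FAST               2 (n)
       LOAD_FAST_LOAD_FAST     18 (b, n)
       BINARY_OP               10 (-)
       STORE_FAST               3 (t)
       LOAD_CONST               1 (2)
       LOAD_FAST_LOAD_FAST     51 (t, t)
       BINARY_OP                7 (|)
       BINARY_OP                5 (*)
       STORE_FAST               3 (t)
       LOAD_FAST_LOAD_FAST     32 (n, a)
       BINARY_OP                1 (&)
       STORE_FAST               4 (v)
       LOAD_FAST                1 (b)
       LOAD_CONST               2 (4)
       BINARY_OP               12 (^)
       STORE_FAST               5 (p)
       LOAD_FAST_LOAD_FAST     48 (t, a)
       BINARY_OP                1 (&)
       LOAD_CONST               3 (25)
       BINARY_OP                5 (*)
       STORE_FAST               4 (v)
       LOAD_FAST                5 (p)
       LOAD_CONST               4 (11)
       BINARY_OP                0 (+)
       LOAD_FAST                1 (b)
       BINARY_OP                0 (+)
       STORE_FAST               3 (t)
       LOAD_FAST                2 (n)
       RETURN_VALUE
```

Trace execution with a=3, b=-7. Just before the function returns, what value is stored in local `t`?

LOAD_FAST_LOAD_FAST b,b → push -7,-7. Stack: [-7, -7]
BINARY_OP ^ → -7 ^ -7 = 0. Stack: [0]
STORE_FAST n → n=0. Stack: []
LOAD_FAST_LOAD_FAST b,n → push -7,0. Stack: [-7, 0]
BINARY_OP - → -7 - 0 = -7. Stack: [-7]
STORE_FAST t → t=-7. Stack: []
LOAD_CONST → push 2. Stack: [2]
LOAD_FAST_LOAD_FAST t,t → push -7,-7. Stack: [2, -7, -7]
BINARY_OP | → -7 | -7 = -7. Stack: [2, -7]
BINARY_OP * → 2 * -7 = -14. Stack: [-14]
STORE_FAST t → t=-14. Stack: []
LOAD_FAST_LOAD_FAST n,a → push 0,3. Stack: [0, 3]
BINARY_OP & → 0 & 3 = 0. Stack: [0]
STORE_FAST v → v=0. Stack: []
LOAD_FAST b → push -7. Stack: [-7]
LOAD_CONST → push 4. Stack: [-7, 4]
BINARY_OP ^ → -7 ^ 4 = -3. Stack: [-3]
STORE_FAST p → p=-3. Stack: []
LOAD_FAST_LOAD_FAST t,a → push -14,3. Stack: [-14, 3]
BINARY_OP & → -14 & 3 = 2. Stack: [2]
LOAD_CONST → push 25. Stack: [2, 25]
BINARY_OP * → 2 * 25 = 50. Stack: [50]
STORE_FAST v → v=50. Stack: []
LOAD_FAST p → push -3. Stack: [-3]
LOAD_CONST → push 11. Stack: [-3, 11]
BINARY_OP + → -3 + 11 = 8. Stack: [8]
LOAD_FAST b → push -7. Stack: [8, -7]
BINARY_OP + → 8 + -7 = 1. Stack: [1]
STORE_FAST t → t=1. Stack: []
LOAD_FAST n → push 0. Stack: [0]
RETURN_VALUE → return 0.

1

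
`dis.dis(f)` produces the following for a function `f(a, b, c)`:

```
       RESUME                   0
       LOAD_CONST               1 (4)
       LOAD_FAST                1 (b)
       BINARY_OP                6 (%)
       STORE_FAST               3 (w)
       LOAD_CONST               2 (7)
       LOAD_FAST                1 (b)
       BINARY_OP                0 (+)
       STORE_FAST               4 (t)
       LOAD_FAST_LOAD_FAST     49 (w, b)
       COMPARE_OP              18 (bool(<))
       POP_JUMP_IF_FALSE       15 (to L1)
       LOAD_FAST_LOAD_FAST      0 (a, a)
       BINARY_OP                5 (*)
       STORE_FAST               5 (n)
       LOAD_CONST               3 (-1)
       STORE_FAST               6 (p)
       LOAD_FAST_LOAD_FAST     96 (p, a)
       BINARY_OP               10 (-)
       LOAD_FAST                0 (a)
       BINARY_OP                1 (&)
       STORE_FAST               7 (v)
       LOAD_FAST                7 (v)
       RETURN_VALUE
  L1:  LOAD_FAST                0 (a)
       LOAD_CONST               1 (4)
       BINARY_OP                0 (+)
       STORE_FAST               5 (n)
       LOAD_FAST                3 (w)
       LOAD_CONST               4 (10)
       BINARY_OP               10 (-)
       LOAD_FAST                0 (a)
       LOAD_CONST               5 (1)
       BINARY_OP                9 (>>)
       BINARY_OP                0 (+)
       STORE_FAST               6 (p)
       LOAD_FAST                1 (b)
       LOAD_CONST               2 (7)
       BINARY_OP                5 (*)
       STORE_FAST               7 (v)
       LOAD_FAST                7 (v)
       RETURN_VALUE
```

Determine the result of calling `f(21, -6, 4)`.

-42

LOAD_CONST → push 4. Stack: [4]
LOAD_FAST b → push -6. Stack: [4, -6]
BINARY_OP % → 4 % -6 = -2. Stack: [-2]
STORE_FAST w → w=-2. Stack: []
LOAD_CONST → push 7. Stack: [7]
LOAD_FAST b → push -6. Stack: [7, -6]
BINARY_OP + → 7 + -6 = 1. Stack: [1]
STORE_FAST t → t=1. Stack: []
LOAD_FAST_LOAD_FAST w,b → push -2,-6. Stack: [-2, -6]
COMPARE_OP bool(<) → -2 vs -6 = False. Stack: [False]
POP_JUMP_IF_FALSE → pop False; jump. Stack: []
LOAD_FAST a → push 21. Stack: [21]
LOAD_CONST → push 4. Stack: [21, 4]
BINARY_OP + → 21 + 4 = 25. Stack: [25]
STORE_FAST n → n=25. Stack: []
LOAD_FAST w → push -2. Stack: [-2]
LOAD_CONST → push 10. Stack: [-2, 10]
BINARY_OP - → -2 - 10 = -12. Stack: [-12]
LOAD_FAST a → push 21. Stack: [-12, 21]
LOAD_CONST → push 1. Stack: [-12, 21, 1]
BINARY_OP >> → 21 >> 1 = 10. Stack: [-12, 10]
BINARY_OP + → -12 + 10 = -2. Stack: [-2]
STORE_FAST p → p=-2. Stack: []
LOAD_FAST b → push -6. Stack: [-6]
LOAD_CONST → push 7. Stack: [-6, 7]
BINARY_OP * → -6 * 7 = -42. Stack: [-42]
STORE_FAST v → v=-42. Stack: []
LOAD_FAST v → push -42. Stack: [-42]
RETURN_VALUE → return -42.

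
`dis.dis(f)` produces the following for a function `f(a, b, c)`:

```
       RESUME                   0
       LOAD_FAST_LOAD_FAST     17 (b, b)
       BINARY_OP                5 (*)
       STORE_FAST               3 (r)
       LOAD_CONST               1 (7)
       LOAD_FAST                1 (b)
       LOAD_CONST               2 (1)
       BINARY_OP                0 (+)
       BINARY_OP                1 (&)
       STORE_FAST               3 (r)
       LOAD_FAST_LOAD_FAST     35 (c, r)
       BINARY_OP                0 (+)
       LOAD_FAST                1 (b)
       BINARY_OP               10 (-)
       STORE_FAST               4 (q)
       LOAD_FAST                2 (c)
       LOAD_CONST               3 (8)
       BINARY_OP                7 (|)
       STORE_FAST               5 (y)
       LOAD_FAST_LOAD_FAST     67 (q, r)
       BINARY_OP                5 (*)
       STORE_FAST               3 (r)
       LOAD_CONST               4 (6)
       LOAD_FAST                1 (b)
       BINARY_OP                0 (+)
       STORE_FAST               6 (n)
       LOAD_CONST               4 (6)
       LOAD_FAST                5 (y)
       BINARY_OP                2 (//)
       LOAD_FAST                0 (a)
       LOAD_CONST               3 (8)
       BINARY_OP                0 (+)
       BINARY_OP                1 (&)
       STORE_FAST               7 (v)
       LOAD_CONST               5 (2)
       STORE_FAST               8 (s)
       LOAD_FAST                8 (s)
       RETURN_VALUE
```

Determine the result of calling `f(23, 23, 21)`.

LOAD_FAST_LOAD_FAST b,b → push 23,23. Stack: [23, 23]
BINARY_OP * → 23 * 23 = 529. Stack: [529]
STORE_FAST r → r=529. Stack: []
LOAD_CONST → push 7. Stack: [7]
LOAD_FAST b → push 23. Stack: [7, 23]
LOAD_CONST → push 1. Stack: [7, 23, 1]
BINARY_OP + → 23 + 1 = 24. Stack: [7, 24]
BINARY_OP & → 7 & 24 = 0. Stack: [0]
STORE_FAST r → r=0. Stack: []
LOAD_FAST_LOAD_FAST c,r → push 21,0. Stack: [21, 0]
BINARY_OP + → 21 + 0 = 21. Stack: [21]
LOAD_FAST b → push 23. Stack: [21, 23]
BINARY_OP - → 21 - 23 = -2. Stack: [-2]
STORE_FAST q → q=-2. Stack: []
LOAD_FAST c → push 21. Stack: [21]
LOAD_CONST → push 8. Stack: [21, 8]
BINARY_OP | → 21 | 8 = 29. Stack: [29]
STORE_FAST y → y=29. Stack: []
LOAD_FAST_LOAD_FAST q,r → push -2,0. Stack: [-2, 0]
BINARY_OP * → -2 * 0 = 0. Stack: [0]
STORE_FAST r → r=0. Stack: []
LOAD_CONST → push 6. Stack: [6]
LOAD_FAST b → push 23. Stack: [6, 23]
BINARY_OP + → 6 + 23 = 29. Stack: [29]
STORE_FAST n → n=29. Stack: []
LOAD_CONST → push 6. Stack: [6]
LOAD_FAST y → push 29. Stack: [6, 29]
BINARY_OP // → 6 // 29 = 0. Stack: [0]
LOAD_FAST a → push 23. Stack: [0, 23]
LOAD_CONST → push 8. Stack: [0, 23, 8]
BINARY_OP + → 23 + 8 = 31. Stack: [0, 31]
BINARY_OP & → 0 & 31 = 0. Stack: [0]
STORE_FAST v → v=0. Stack: []
LOAD_CONST → push 2. Stack: [2]
STORE_FAST s → s=2. Stack: []
LOAD_FAST s → push 2. Stack: [2]
RETURN_VALUE → return 2.

2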